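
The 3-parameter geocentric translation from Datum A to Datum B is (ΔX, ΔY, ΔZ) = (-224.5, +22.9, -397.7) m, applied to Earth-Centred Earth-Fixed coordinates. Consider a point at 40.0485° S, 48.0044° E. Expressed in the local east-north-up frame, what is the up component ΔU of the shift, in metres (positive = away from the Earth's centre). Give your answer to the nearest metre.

ΔU = 154 m

The local up (radial) axis is (cos φ cos λ, cos φ sin λ, sin φ), giving ΔU = -114.983 + 13.028 + 255.894 = 153.94 m.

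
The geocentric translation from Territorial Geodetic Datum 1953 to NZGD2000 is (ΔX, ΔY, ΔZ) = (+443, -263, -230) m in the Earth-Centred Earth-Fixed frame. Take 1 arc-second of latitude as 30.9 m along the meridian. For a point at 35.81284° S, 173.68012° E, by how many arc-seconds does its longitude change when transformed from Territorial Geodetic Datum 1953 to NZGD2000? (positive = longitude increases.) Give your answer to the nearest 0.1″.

sin φ = -0.585139, cos φ = 0.810933, sin λ = 0.110079, cos λ = -0.993923.
East component: ΔE = −sin λ·ΔX + cos λ·ΔY = −(0.110079)(443) + (-0.993923)(-263) = 212.64 m.
1° of latitude spans 3600 × 30.90 = 111240 m; at latitude φ, 1° of longitude spans that × cos φ = 90208.2 m, so Δλ = 212.64 / 90208.2 × 3600 = 8.486″.

Δλ = 8.5″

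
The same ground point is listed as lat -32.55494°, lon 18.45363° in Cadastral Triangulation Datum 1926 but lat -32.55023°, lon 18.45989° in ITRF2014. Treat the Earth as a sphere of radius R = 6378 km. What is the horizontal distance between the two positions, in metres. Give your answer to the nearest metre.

787 m

Δφ = -32.55023° − -32.55494° = +0.00471°; Δλ = 18.45989° − 18.45363° = +0.00626°.
1° along a meridian = πR/180 = 111317 m.
ΔN = Δφ × 111317 = 524.3 m; ΔE = Δλ × 111317 × cos(-32.55494°) = +0.00626 × 111317 × 0.842876 = 587.4 m.
Distance = √(ΔE² + ΔN²) = √(587.4² + 524.3²) = 787.3 m.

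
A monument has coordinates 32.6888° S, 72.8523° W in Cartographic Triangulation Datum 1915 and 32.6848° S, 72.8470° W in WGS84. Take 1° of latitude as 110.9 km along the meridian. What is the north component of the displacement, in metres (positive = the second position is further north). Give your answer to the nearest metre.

ΔN = 444 m

Δφ = -32.6848° − -32.6888° = +0.0040°; Δλ = -72.8470° − -72.8523° = +0.0053°.
ΔN = Δφ × 110900 = 443.6 m; ΔE = Δλ × 110900 × cos(-32.6888°) = +0.0053 × 110900 × 0.841616 = 494.7 m.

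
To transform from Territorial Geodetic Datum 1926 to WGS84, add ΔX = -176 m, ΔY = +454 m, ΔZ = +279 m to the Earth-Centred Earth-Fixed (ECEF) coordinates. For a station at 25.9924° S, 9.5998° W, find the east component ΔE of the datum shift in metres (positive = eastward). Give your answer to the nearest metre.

The local east axis at (φ, λ) is (−sin λ, cos λ, 0), so ΔE = −sin(-9.5998°)·(-176) + cos(-9.5998°)·454 = 418.29 m.

ΔE = 418 m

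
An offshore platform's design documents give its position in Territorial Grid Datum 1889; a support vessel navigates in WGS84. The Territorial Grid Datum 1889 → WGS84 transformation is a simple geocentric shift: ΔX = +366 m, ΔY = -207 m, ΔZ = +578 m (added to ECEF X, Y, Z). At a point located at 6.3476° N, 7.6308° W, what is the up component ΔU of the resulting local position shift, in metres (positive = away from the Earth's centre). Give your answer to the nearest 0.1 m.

The local up (radial) axis is (cos φ cos λ, cos φ sin λ, sin φ), giving ΔU = 360.535 + 27.319 + 63.904 = 451.76 m.

ΔU = 451.8 m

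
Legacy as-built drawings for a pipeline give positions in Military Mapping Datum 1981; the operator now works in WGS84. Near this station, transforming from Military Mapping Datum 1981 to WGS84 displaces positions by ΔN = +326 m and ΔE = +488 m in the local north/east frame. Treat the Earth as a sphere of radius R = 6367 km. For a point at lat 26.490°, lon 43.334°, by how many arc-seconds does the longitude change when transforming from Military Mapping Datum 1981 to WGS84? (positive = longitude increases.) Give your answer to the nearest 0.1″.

Δλ = 17.7″

At latitude 26.490°, cos φ = 0.895012.
One radian of longitude at latitude φ spans R cos φ, so Δλ = ΔE / (R cos φ) = 488.0 / (6367000 × 0.895012) = 8.5636e-05 rad = 17.664″.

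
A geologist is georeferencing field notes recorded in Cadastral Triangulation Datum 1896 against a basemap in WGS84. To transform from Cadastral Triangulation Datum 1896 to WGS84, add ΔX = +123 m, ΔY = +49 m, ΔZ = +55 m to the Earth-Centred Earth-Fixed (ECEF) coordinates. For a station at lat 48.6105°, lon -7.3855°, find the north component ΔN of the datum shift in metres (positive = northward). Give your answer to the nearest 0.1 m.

ΔN = -50.4 m

The local north axis is (−sin φ cos λ, −sin φ sin λ, cos φ), giving ΔN = -91.513 + 4.725 + 36.365 = -50.42 m.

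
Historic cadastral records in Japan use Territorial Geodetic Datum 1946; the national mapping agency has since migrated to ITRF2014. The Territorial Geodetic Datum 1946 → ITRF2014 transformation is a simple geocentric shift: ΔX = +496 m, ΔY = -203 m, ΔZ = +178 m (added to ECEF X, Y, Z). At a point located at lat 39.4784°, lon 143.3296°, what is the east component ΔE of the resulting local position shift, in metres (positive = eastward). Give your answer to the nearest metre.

ΔE = -133 m

At φ = 39.4784°, λ = 143.3296°: sin φ = 0.635787, cos φ = 0.771864, sin λ = 0.597211, cos λ = -0.802084.
ΔE = −sin λ·ΔX + cos λ·ΔY = −(0.597211)·(496) + (-0.802084)·(-203) = -133.39 m.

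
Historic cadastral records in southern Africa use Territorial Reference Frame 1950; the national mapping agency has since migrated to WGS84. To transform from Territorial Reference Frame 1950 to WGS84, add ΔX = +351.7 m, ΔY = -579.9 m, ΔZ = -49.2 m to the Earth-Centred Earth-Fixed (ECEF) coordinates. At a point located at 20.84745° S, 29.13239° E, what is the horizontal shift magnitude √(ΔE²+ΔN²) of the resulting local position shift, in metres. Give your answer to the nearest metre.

679 m

The local east axis at (φ, λ) is (−sin λ, cos λ, 0), so ΔE = −sin(29.13239°)·351.7 + cos(29.13239°)·(-579.9) = -677.76 m.
The local north axis is (−sin φ cos λ, −sin φ sin λ, cos φ), giving ΔN = 109.330 − 100.470 − 45.979 = -37.12 m.
Horizontal magnitude = √(ΔE² + ΔN²) = √((-677.76)² + (-37.12)²) = 678.77 m.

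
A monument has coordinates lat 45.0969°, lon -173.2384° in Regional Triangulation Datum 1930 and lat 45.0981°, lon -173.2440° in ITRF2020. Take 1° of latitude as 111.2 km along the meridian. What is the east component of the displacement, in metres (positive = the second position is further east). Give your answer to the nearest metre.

Δφ = 45.0981° − 45.0969° = +0.0012°; Δλ = -173.2440° − -173.2384° = -0.0056°.
ΔN = Δφ × 111200 = 133.4 m; ΔE = Δλ × 111200 × cos(45.0969°) = -0.0056 × 111200 × 0.705910 = -439.6 m.

ΔE = -440 m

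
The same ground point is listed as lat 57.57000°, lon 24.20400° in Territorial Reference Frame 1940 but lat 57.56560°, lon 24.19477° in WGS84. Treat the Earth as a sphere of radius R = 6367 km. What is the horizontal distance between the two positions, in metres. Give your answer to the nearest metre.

736 m

Δφ = 57.56560° − 57.57000° = -0.00440°; Δλ = 24.19477° − 24.20400° = -0.00923°.
1° along a meridian = πR/180 = 111125 m.
ΔN = Δφ × 111125 = -489.0 m; ΔE = Δλ × 111125 × cos(57.57000°) = -0.00923 × 111125 × 0.536269 = -550.0 m.
Distance = √(ΔE² + ΔN²) = √((-550.0)² + (-489.0)²) = 735.9 m.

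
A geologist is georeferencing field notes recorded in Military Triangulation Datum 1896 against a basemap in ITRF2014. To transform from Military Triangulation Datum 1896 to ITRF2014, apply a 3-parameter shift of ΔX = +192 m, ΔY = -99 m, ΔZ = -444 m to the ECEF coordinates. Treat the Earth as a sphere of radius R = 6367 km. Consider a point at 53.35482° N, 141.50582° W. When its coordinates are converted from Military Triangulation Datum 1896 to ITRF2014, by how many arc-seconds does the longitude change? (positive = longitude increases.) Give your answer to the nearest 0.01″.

Δλ = 10.69″

sin φ = 0.802347, cos φ = 0.596858, sin λ = -0.622435, cos λ = -0.782671.
East component: ΔE = −sin λ·ΔX + cos λ·ΔY = −(-0.622435)(192) + (-0.782671)(-99) = 196.99 m.
1° of latitude spans πR/180 = 111125 m; at latitude φ, 1° of longitude spans that × cos φ = 66325.9 m, so Δλ = 196.99 / 66325.9 × 3600 = 10.692″.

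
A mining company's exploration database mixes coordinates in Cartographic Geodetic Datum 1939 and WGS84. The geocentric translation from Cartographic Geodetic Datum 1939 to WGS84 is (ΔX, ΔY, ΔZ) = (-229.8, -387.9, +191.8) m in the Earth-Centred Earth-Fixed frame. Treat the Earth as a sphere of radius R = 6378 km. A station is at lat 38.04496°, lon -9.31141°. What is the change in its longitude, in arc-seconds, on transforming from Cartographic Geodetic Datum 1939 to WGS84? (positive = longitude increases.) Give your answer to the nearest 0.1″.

Δλ = -17.2″

sin φ = 0.616280, cos φ = 0.787527, sin λ = -0.161800, cos λ = 0.986824.
East component: ΔE = −sin λ·ΔX + cos λ·ΔY = −(-0.161800)(-229.8) + (0.986824)(-387.9) = -419.97 m.
1° of latitude spans πR/180 = 111317 m; at latitude φ, 1° of longitude spans that × cos φ = 87665.3 m, so Δλ = -419.97 / 87665.3 × 3600 = -17.246″.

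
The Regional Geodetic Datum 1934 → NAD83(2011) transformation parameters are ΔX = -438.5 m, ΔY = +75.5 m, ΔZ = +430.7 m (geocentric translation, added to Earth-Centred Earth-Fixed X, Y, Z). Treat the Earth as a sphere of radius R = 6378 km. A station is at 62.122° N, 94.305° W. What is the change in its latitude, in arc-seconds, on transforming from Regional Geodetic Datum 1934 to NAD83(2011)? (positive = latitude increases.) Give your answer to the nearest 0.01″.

sin φ = 0.883945, cos φ = 0.467590, sin λ = -0.997179, cos λ = -0.075066.
North component: ΔN = −sin φ cos λ·ΔX − sin φ sin λ·ΔY + cos φ·ΔZ = −(0.883945)(-0.075066)(-438.5) − (0.883945)(-0.997179)(75.5) + (0.467590)(430.7) = 238.84 m.
1° of latitude spans πR/180 = 111317 m, so Δφ = 238.84 / 111317 × 3600 = 7.724″.

Δφ = 7.72″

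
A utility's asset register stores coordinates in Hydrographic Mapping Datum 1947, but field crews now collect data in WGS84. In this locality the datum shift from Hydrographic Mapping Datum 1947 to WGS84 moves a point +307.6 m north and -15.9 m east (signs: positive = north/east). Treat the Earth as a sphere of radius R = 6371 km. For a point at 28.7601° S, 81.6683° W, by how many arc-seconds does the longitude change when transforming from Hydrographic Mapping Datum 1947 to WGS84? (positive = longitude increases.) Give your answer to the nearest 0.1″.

Δλ = -0.6″

At latitude -28.7601°, cos φ = 0.876642.
One radian of longitude at latitude φ spans R cos φ, so Δλ = ΔE / (R cos φ) = -15.9 / (6371000 × 0.876642) = -2.8469e-06 rad = -0.587″.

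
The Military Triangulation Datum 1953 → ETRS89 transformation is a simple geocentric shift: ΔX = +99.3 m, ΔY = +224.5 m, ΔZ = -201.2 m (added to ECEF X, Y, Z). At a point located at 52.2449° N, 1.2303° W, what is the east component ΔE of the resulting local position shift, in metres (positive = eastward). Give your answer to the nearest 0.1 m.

ΔE = 226.6 m

The local east axis at (φ, λ) is (−sin λ, cos λ, 0), so ΔE = −sin(-1.2303°)·99.3 + cos(-1.2303°)·224.5 = 226.58 m.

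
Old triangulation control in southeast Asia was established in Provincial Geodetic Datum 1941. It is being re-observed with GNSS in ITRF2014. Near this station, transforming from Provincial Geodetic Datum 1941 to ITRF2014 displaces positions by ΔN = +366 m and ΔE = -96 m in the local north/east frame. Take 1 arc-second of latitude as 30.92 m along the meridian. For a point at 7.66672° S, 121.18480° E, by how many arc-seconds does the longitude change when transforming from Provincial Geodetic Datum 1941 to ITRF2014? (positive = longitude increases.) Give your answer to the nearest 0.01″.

At latitude -7.66672°, cos φ = 0.991061.
1″ of longitude at this latitude = 30.92 × cos φ = 30.6436 m, so Δλ = -96.0 / 30.6436 = -3.133″.

Δλ = -3.13″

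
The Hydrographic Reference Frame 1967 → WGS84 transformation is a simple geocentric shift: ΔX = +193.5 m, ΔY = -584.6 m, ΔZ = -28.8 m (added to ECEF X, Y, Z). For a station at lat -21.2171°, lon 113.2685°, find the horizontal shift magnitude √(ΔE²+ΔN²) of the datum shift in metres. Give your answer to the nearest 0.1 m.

At φ = -21.2171°, λ = 113.2685°: sin φ = -0.361903, cos φ = 0.932216, sin λ = 0.918664, cos λ = -0.395041.
ΔE = −sin λ·ΔX + cos λ·ΔY = −(0.918664)·(193.5) + (-0.395041)·(-584.6) = 53.18 m.
ΔN = −sin φ cos λ·ΔX − sin φ sin λ·ΔY + cos φ·ΔZ = −(-0.361903)(-0.395041)(193.5) − (-0.361903)(0.918664)(-584.6) + (0.932216)(-28.8) = -248.87 m.
Horizontal magnitude = √(ΔE² + ΔN²) = √(53.18² + (-248.87)²) = 254.49 m.

254.5 m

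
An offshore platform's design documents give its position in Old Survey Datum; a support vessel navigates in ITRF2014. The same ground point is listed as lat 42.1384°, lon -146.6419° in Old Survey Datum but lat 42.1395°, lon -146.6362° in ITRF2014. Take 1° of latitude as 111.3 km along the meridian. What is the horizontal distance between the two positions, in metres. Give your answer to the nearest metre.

486 m

Δφ = 42.1395° − 42.1384° = +0.0011°; Δλ = -146.6362° − -146.6419° = +0.0057°.
ΔN = Δφ × 111300 = 122.4 m; ΔE = Δλ × 111300 × cos(42.1384°) = +0.0057 × 111300 × 0.741526 = 470.4 m.
Distance = √(ΔE² + ΔN²) = √(470.4² + 122.4²) = 486.1 m.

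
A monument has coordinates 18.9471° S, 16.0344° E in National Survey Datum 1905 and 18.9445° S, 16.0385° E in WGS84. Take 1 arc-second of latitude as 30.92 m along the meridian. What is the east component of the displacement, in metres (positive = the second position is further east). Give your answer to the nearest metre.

Δφ = -18.9445° − -18.9471° = +0.0026°; Δλ = 16.0385° − 16.0344° = +0.0041°.
1° of latitude = 3600 × 30.92 = 111312 m.
ΔN = Δφ × 111312 = 289.4 m; ΔE = Δλ × 111312 × cos(-18.9471°) = +0.0041 × 111312 × 0.945819 = 431.7 m.

ΔE = 432 m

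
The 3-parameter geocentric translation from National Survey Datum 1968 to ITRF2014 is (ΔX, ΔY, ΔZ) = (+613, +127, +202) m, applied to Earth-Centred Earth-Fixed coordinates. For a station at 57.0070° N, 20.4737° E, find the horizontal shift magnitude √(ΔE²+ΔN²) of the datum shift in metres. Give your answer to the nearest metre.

At φ = 57.0070°, λ = 20.4737°: sin φ = 0.838737, cos φ = 0.544537, sin λ = 0.349777, cos λ = 0.936833.
ΔE = −sin λ·ΔX + cos λ·ΔY = −(0.349777)·(613) + (0.936833)·(127) = -95.44 m.
ΔN = −sin φ cos λ·ΔX − sin φ sin λ·ΔY + cos φ·ΔZ = −(0.838737)(0.936833)(613) − (0.838737)(0.349777)(127) + (0.544537)(202) = -408.93 m.
Horizontal magnitude = √(ΔE² + ΔN²) = √((-95.44)² + (-408.93)²) = 419.92 m.

420 m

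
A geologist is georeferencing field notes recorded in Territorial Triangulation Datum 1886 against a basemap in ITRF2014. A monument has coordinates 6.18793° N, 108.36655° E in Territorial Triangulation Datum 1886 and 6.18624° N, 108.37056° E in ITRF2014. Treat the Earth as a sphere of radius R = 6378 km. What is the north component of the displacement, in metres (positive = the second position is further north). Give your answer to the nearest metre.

ΔN = -188 m

Δφ = 6.18624° − 6.18793° = -0.00169°; Δλ = 108.37056° − 108.36655° = +0.00401°.
1° along a meridian = πR/180 = 111317 m.
ΔN = Δφ × 111317 = -188.1 m; ΔE = Δλ × 111317 × cos(6.18793°) = +0.00401 × 111317 × 0.994174 = 443.8 m.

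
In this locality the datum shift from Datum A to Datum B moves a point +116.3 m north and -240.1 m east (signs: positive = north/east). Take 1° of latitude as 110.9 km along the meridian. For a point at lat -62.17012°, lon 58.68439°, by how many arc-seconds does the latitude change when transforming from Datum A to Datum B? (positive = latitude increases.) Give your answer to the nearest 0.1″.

1° of latitude = 110.9 km, so Δφ = 116.3 / 110900 = 0.0010487° = 3.775″.

Δφ = 3.8″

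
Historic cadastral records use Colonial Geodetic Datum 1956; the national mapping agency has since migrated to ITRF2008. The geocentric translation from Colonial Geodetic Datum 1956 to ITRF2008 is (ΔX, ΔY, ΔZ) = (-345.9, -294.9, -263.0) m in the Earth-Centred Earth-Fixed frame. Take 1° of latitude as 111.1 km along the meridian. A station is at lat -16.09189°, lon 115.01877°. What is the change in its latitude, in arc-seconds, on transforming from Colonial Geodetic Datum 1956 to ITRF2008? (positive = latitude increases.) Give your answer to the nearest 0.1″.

sin φ = -0.277179, cos φ = 0.960818, sin λ = 0.906169, cos λ = -0.422915.
North component: ΔN = −sin φ cos λ·ΔX − sin φ sin λ·ΔY + cos φ·ΔZ = −(-0.277179)(-0.422915)(-345.9) − (-0.277179)(0.906169)(-294.9) + (0.960818)(-263.0) = -286.22 m.
1° of latitude spans 111100 m, so Δφ = -286.22 / 111100 × 3600 = -9.274″.

Δφ = -9.3″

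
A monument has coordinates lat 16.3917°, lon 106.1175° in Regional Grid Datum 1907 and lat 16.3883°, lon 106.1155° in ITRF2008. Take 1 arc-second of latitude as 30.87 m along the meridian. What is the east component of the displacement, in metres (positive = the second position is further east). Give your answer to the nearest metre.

Δφ = 16.3883° − 16.3917° = -0.0034°; Δλ = 106.1155° − 106.1175° = -0.0020°.
1° of latitude = 3600 × 30.87 = 111132 m.
ΔN = Δφ × 111132 = -377.8 m; ΔE = Δλ × 111132 × cos(16.3917°) = -0.0020 × 111132 × 0.959355 = -213.2 m.

ΔE = -213 m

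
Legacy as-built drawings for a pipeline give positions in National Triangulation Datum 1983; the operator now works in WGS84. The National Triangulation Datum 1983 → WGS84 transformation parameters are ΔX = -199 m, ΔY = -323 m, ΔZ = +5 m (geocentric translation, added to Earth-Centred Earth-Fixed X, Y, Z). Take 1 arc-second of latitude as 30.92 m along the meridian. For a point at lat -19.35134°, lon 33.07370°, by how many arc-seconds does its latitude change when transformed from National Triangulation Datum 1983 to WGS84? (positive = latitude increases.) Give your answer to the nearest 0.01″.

Δφ = -3.52″

sin φ = -0.331360, cos φ = 0.943504, sin λ = 0.545717, cos λ = 0.837969.
North component: ΔN = −sin φ cos λ·ΔX − sin φ sin λ·ΔY + cos φ·ΔZ = −(-0.331360)(0.837969)(-199) − (-0.331360)(0.545717)(-323) + (0.943504)(5) = -108.95 m.
1° of latitude spans 3600 × 30.92 = 111312 m, so Δφ = -108.95 / 111312 × 3600 = -3.523″.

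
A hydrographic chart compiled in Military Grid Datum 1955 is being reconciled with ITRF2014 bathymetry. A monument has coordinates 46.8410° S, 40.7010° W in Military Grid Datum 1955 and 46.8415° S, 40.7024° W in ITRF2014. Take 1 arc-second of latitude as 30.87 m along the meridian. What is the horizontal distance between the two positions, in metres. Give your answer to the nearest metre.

120 m

Δφ = -46.8415° − -46.8410° = -0.0005°; Δλ = -40.7024° − -40.7010° = -0.0014°.
1° of latitude = 3600 × 30.87 = 111132 m.
ΔN = Δφ × 111132 = -55.6 m; ΔE = Δλ × 111132 × cos(-46.8410°) = -0.0014 × 111132 × 0.684025 = -106.4 m.
Distance = √(ΔE² + ΔN²) = √((-106.4)² + (-55.6)²) = 120.1 m.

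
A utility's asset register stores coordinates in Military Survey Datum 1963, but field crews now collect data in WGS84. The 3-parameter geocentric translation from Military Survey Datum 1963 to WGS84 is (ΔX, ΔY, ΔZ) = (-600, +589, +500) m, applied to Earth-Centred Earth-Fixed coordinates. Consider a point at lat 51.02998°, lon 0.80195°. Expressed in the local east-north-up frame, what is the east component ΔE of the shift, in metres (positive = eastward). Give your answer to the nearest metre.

At φ = 51.02998°, λ = 0.80195°: sin φ = 0.777475, cos φ = 0.628914, sin λ = 0.013996, cos λ = 0.999902.
ΔE = −sin λ·ΔX + cos λ·ΔY = −(0.013996)·(-600) + (0.999902)·(589) = 597.34 m.

ΔE = 597 m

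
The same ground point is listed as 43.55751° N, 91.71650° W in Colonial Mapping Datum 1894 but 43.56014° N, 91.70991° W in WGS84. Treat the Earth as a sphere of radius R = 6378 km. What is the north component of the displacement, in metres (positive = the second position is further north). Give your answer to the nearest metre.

Δφ = 43.56014° − 43.55751° = +0.00263°; Δλ = -91.70991° − -91.71650° = +0.00659°.
1° along a meridian = πR/180 = 111317 m.
ΔN = Δφ × 111317 = 292.8 m; ΔE = Δλ × 111317 × cos(43.55751°) = +0.00659 × 111317 × 0.724683 = 531.6 m.

ΔN = 293 m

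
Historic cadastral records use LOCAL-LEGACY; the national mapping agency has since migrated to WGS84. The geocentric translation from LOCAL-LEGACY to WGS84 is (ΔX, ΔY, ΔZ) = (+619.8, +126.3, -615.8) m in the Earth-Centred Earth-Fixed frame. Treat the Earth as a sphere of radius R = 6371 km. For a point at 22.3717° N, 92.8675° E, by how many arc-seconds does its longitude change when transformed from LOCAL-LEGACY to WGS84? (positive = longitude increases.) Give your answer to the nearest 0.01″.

Δλ = -21.89″

sin φ = 0.380614, cos φ = 0.924734, sin λ = 0.998748, cos λ = -0.050026.
East component: ΔE = −sin λ·ΔX + cos λ·ΔY = −(0.998748)(619.8) + (-0.050026)(126.3) = -625.34 m.
1° of latitude spans πR/180 = 111195 m; at latitude φ, 1° of longitude spans that × cos φ = 102825.7 m, so Δλ = -625.34 / 102825.7 × 3600 = -21.894″.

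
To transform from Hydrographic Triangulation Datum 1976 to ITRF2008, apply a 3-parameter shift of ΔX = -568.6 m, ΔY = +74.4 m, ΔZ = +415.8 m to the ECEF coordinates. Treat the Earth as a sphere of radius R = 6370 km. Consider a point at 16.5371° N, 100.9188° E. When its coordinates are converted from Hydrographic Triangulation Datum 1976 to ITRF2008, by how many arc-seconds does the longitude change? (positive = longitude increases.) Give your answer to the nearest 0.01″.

Δλ = 18.38″

sin φ = 0.284636, cos φ = 0.958636, sin λ = 0.981897, cos λ = -0.189418.
East component: ΔE = −sin λ·ΔX + cos λ·ΔY = −(0.981897)(-568.6) + (-0.189418)(74.4) = 544.21 m.
1° of latitude spans πR/180 = 111177 m; at latitude φ, 1° of longitude spans that × cos φ = 106578.7 m, so Δλ = 544.21 / 106578.7 × 3600 = 18.382″.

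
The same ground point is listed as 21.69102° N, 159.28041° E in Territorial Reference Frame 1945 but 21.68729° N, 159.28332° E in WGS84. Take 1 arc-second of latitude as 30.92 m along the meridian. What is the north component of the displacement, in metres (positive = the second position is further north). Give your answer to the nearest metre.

ΔN = -415 m

Δφ = 21.68729° − 21.69102° = -0.00373°; Δλ = 159.28332° − 159.28041° = +0.00291°.
1° of latitude = 3600 × 30.92 = 111312 m.
ΔN = Δφ × 111312 = -415.2 m; ΔE = Δλ × 111312 × cos(21.69102°) = +0.00291 × 111312 × 0.929191 = 301.0 m.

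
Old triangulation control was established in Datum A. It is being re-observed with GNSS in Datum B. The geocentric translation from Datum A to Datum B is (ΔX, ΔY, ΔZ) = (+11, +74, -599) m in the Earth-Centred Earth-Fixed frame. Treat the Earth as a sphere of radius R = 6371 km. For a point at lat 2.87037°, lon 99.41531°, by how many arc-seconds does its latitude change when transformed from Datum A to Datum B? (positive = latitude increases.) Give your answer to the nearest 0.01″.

Δφ = -19.48″

sin φ = 0.050076, cos φ = 0.998745, sin λ = 0.986528, cos λ = -0.163590.
North component: ΔN = −sin φ cos λ·ΔX − sin φ sin λ·ΔY + cos φ·ΔZ = −(0.050076)(-0.163590)(11) − (0.050076)(0.986528)(74) + (0.998745)(-599) = -601.81 m.
1° of latitude spans πR/180 = 111195 m, so Δφ = -601.81 / 111195 × 3600 = -19.484″.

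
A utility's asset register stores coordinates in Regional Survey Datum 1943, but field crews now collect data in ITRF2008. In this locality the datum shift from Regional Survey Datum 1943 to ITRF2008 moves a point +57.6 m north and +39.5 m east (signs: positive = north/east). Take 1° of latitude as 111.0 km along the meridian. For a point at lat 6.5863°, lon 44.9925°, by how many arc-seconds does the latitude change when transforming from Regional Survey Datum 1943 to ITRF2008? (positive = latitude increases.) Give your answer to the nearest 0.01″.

Δφ = 1.87″

1° of latitude = 111.0 km, so Δφ = 57.6 / 111000 = 0.0005189° = 1.868″.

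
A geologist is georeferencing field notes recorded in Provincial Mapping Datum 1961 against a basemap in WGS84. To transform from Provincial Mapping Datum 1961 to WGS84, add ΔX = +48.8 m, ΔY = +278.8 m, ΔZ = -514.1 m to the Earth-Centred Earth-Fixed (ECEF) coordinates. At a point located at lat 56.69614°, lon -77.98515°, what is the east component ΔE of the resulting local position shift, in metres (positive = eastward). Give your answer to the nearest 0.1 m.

At φ = 56.69614°, λ = -77.98515°: sin φ = 0.835770, cos φ = 0.549079, sin λ = -0.978094, cos λ = 0.208165.
ΔE = −sin λ·ΔX + cos λ·ΔY = −(-0.978094)·(48.8) + (0.208165)·(278.8) = 105.77 m.

ΔE = 105.8 m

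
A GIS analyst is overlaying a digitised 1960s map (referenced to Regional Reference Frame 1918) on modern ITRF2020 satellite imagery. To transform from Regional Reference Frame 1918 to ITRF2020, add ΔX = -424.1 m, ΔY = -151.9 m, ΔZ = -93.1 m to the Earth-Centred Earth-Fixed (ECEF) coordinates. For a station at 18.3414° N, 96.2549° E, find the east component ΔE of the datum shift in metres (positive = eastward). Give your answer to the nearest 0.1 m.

ΔE = 438.1 m

At φ = 18.3414°, λ = 96.2549°: sin φ = 0.314678, cos φ = 0.949198, sin λ = 0.994047, cos λ = -0.108952.
ΔE = −sin λ·ΔX + cos λ·ΔY = −(0.994047)·(-424.1) + (-0.108952)·(-151.9) = 438.13 m.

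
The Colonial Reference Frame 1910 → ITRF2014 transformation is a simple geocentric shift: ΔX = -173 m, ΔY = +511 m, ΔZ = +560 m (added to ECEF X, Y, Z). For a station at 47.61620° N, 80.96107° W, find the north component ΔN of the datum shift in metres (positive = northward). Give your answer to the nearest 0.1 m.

At φ = 47.61620°, λ = -80.96107°: sin φ = 0.738646, cos φ = 0.674094, sin λ = -0.987582, cos λ = 0.157106.
ΔN = −sin φ cos λ·ΔX − sin φ sin λ·ΔY + cos φ·ΔZ = −(0.738646)(0.157106)(-173) − (0.738646)(-0.987582)(511) + (0.674094)(560) = 770.33 m.

ΔN = 770.3 m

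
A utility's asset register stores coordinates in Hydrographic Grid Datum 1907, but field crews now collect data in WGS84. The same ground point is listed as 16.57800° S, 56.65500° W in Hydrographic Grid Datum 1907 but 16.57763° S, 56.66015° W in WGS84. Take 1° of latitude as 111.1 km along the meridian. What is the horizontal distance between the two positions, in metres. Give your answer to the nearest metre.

550 m

Δφ = -16.57763° − -16.57800° = +0.00037°; Δλ = -56.66015° − -56.65500° = -0.00515°.
ΔN = Δφ × 111100 = 41.1 m; ΔE = Δλ × 111100 × cos(-16.57800°) = -0.00515 × 111100 × 0.958432 = -548.4 m.
Distance = √(ΔE² + ΔN²) = √((-548.4)² + 41.1²) = 549.9 m.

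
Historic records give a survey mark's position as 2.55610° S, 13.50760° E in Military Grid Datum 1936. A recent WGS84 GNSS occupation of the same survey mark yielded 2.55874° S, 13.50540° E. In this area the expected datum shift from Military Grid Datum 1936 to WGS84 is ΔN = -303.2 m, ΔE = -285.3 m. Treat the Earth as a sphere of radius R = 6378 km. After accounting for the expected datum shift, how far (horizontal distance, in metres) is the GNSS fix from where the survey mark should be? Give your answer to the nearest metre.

42 m

Observed coordinate differences: Δφ = -0.00264°, Δλ = -0.00220°.
Converting to metres (1° lat = 111317 m, cos φ = 0.999005): observed ΔN = -293.9 m, observed ΔE = -244.7 m.
Subtracting the expected shift leaves a residual of -293.9 − (-303.2) = 9.3 m north and -244.7 − (-285.3) = 40.6 m east.
Residual distance = √(9.3² + 40.6²) = 41.7 m.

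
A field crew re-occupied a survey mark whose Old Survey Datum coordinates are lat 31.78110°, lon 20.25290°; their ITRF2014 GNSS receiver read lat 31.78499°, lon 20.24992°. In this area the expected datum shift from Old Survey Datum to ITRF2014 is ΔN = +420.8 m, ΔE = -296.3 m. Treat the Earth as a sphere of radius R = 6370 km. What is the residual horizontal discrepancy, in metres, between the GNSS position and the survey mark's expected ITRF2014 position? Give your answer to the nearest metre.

Observed coordinate differences: Δφ = +0.00389°, Δλ = -0.00298°.
Converting to metres (1° lat = 111177 m, cos φ = 0.850066): observed ΔN = 432.5 m, observed ΔE = -281.6 m.
Subtracting the expected shift leaves a residual of 432.5 − (420.8) = 11.7 m north and -281.6 − (-296.3) = 14.7 m east.
Residual distance = √(11.7² + 14.7²) = 18.7 m.

19 m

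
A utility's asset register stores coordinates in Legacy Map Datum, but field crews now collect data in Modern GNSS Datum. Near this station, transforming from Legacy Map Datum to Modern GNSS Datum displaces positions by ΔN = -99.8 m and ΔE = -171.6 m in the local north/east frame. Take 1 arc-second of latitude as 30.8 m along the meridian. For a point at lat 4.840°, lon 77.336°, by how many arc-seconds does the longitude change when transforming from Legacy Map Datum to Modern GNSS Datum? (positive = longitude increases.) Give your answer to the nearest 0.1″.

Δλ = -5.6″

At latitude 4.840°, cos φ = 0.996434.
1″ of longitude at this latitude = 30.80 × cos φ = 30.6902 m, so Δλ = -171.6 / 30.6902 = -5.591″.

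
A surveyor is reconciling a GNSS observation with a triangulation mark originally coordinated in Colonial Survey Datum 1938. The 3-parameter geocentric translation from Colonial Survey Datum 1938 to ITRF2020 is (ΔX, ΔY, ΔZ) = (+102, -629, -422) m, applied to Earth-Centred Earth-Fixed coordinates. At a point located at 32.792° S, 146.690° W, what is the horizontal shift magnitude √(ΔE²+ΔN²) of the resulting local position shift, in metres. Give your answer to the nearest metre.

620 m

At φ = -32.792°, λ = -146.690°: sin φ = -0.541591, cos φ = 0.840642, sin λ = -0.549169, cos λ = -0.835712.
ΔE = −sin λ·ΔX + cos λ·ΔY = −(-0.549169)·(102) + (-0.835712)·(-629) = 581.68 m.
ΔN = −sin φ cos λ·ΔX − sin φ sin λ·ΔY + cos φ·ΔZ = −(-0.541591)(-0.835712)(102) − (-0.541591)(-0.549169)(-629) + (0.840642)(-422) = -213.84 m.
Horizontal magnitude = √(ΔE² + ΔN²) = √(581.68² + (-213.84)²) = 619.74 m.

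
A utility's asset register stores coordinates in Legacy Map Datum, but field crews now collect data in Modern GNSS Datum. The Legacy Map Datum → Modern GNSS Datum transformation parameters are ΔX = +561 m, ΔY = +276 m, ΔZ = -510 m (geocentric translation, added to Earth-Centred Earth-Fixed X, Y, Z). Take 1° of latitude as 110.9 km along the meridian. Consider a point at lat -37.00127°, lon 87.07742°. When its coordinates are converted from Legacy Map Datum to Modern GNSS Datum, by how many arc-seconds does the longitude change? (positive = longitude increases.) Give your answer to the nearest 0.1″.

sin φ = -0.601833, cos φ = 0.798622, sin λ = 0.998699, cos λ = 0.050987.
East component: ΔE = −sin λ·ΔX + cos λ·ΔY = −(0.998699)(561) + (0.050987)(276) = -546.20 m.
1° of latitude spans 110900 m; at latitude φ, 1° of longitude spans that × cos φ = 88567.2 m, so Δλ = -546.20 / 88567.2 × 3600 = -22.201″.

Δλ = -22.2″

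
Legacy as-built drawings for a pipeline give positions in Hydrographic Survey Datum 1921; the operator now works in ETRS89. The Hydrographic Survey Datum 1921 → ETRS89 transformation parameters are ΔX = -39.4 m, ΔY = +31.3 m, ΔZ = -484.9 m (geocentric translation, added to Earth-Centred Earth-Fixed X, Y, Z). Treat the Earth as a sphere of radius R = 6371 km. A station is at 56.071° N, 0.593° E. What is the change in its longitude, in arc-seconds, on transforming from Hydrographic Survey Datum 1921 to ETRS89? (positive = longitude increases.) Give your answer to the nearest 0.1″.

Δλ = 1.8″

sin φ = 0.829730, cos φ = 0.558165, sin λ = 0.010350, cos λ = 0.999946.
East component: ΔE = −sin λ·ΔX + cos λ·ΔY = −(0.010350)(-39.4) + (0.999946)(31.3) = 31.71 m.
1° of latitude spans πR/180 = 111195 m; at latitude φ, 1° of longitude spans that × cos φ = 62065.1 m, so Δλ = 31.71 / 62065.1 × 3600 = 1.839″.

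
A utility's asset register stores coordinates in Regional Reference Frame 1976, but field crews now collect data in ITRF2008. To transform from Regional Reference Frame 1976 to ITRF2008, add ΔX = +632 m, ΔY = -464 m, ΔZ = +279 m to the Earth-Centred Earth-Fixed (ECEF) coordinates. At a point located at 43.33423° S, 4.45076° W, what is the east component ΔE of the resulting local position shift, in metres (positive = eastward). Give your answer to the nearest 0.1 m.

At φ = -43.33423°, λ = -4.45076°: sin φ = -0.686253, cos φ = 0.727363, sin λ = -0.077602, cos λ = 0.996984.
ΔE = −sin λ·ΔX + cos λ·ΔY = −(-0.077602)·(632) + (0.996984)·(-464) = -413.56 m.

ΔE = -413.6 m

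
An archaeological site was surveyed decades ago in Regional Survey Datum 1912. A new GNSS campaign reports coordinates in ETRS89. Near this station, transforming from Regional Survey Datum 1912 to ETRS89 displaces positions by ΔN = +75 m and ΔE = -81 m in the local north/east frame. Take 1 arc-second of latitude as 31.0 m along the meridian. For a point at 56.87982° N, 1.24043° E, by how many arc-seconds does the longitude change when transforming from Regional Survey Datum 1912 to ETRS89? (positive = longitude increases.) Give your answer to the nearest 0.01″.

At latitude 56.87982°, cos φ = 0.546397.
1″ of longitude at this latitude = 31.00 × cos φ = 16.9383 m, so Δλ = -81.0 / 16.9383 = -4.782″.

Δλ = -4.78″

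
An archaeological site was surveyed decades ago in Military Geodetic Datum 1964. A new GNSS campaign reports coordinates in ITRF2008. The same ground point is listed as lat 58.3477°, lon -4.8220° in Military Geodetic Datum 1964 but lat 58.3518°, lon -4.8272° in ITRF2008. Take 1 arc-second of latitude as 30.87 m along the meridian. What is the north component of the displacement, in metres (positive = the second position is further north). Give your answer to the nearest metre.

Δφ = 58.3518° − 58.3477° = +0.0041°; Δλ = -4.8272° − -4.8220° = -0.0052°.
1° of latitude = 3600 × 30.87 = 111132 m.
ΔN = Δφ × 111132 = 455.6 m; ΔE = Δλ × 111132 × cos(58.3477°) = -0.0052 × 111132 × 0.524763 = -303.3 m.

ΔN = 456 m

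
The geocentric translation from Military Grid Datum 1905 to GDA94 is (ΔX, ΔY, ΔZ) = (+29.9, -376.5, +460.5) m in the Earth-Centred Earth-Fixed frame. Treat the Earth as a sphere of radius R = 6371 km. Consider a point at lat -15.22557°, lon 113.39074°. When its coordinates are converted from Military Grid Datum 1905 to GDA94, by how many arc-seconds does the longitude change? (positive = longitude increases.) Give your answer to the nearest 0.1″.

sin φ = -0.262620, cos φ = 0.964899, sin λ = 0.917819, cos λ = -0.397000.
East component: ΔE = −sin λ·ΔX + cos λ·ΔY = −(0.917819)(29.9) + (-0.397000)(-376.5) = 122.03 m.
1° of latitude spans πR/180 = 111195 m; at latitude φ, 1° of longitude spans that × cos φ = 107291.9 m, so Δλ = 122.03 / 107291.9 × 3600 = 4.094″.

Δλ = 4.1″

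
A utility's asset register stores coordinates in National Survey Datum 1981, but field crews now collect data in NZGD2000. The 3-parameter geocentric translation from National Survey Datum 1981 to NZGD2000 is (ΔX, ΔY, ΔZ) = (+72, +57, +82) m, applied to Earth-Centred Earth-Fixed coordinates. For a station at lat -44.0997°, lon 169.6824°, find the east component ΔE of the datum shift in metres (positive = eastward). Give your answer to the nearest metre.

The local east axis at (φ, λ) is (−sin λ, cos λ, 0), so ΔE = −sin(169.6824°)·72 + cos(169.6824°)·57 = -68.97 m.

ΔE = -69 m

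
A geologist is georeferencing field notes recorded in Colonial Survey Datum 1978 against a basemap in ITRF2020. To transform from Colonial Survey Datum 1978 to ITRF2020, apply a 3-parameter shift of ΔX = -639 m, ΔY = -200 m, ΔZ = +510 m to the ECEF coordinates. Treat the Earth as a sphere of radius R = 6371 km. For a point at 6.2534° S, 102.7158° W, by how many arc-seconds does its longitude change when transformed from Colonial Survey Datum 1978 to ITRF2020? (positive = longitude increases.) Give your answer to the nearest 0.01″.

sin φ = -0.108926, cos φ = 0.994050, sin λ = -0.975474, cos λ = -0.220115.
East component: ΔE = −sin λ·ΔX + cos λ·ΔY = −(-0.975474)(-639) + (-0.220115)(-200) = -579.30 m.
1° of latitude spans πR/180 = 111195 m; at latitude φ, 1° of longitude spans that × cos φ = 110533.3 m, so Δλ = -579.30 / 110533.3 × 3600 = -18.868″.

Δλ = -18.87″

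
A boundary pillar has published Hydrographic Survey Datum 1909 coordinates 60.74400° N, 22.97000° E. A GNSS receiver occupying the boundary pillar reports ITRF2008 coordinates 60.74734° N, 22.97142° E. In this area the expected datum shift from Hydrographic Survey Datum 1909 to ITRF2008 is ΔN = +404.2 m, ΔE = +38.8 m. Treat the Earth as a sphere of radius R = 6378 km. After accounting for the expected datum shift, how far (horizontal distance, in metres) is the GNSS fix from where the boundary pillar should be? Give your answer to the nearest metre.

50 m

Observed coordinate differences: Δφ = +0.00334°, Δλ = +0.00142°.
Converting to metres (1° lat = 111317 m, cos φ = 0.488713): observed ΔN = 371.8 m, observed ΔE = 77.3 m.
Subtracting the expected shift leaves a residual of 371.8 − (404.2) = -32.4 m north and 77.3 − (38.8) = 38.5 m east.
Residual distance = √((-32.4)² + 38.5²) = 50.3 m.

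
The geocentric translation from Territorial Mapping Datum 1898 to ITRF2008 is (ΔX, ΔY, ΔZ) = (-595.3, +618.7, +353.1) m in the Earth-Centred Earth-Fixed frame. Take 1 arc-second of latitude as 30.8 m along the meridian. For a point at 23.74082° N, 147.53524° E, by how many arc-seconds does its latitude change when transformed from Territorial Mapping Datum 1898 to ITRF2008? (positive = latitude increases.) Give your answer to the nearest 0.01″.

sin φ = 0.402600, cos φ = 0.915376, sin λ = 0.536781, cos λ = -0.843722.
North component: ΔN = −sin φ cos λ·ΔX − sin φ sin λ·ΔY + cos φ·ΔZ = −(0.402600)(-0.843722)(-595.3) − (0.402600)(0.536781)(618.7) + (0.915376)(353.1) = -12.70 m.
1° of latitude spans 3600 × 30.80 = 110880 m, so Δφ = -12.70 / 110880 × 3600 = -0.412″.

Δφ = -0.41″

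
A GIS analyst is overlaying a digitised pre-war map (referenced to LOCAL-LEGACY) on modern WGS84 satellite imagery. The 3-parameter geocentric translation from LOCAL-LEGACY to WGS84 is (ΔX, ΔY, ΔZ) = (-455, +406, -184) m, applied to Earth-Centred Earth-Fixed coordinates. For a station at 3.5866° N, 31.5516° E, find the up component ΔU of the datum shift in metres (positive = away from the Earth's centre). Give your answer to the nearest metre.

The local up (radial) axis is (cos φ cos λ, cos φ sin λ, sin φ), giving ΔU = -386.978 + 212.030 − 11.511 = -186.46 m.

ΔU = -186 m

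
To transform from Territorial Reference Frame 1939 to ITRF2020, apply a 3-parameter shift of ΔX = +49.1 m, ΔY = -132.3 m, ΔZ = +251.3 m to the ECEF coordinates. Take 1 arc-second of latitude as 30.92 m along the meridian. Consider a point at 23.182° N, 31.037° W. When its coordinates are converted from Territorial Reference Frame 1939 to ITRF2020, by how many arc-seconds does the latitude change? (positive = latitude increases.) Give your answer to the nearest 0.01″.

sin φ = 0.393653, cos φ = 0.919259, sin λ = -0.515592, cos λ = 0.856835.
North component: ΔN = −sin φ cos λ·ΔX − sin φ sin λ·ΔY + cos φ·ΔZ = −(0.393653)(0.856835)(49.1) − (0.393653)(-0.515592)(-132.3) + (0.919259)(251.3) = 187.60 m.
1° of latitude spans 3600 × 30.92 = 111312 m, so Δφ = 187.60 / 111312 × 3600 = 6.067″.

Δφ = 6.07″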